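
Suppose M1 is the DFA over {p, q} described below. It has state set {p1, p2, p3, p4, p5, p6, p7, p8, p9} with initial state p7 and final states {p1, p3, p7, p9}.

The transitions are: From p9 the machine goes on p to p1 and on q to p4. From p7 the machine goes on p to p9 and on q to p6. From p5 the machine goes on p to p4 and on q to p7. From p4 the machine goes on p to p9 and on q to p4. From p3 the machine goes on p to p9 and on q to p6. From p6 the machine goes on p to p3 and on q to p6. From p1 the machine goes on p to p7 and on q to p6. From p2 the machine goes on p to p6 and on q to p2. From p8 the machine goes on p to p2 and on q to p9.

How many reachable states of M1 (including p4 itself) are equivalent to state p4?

First remove the unreachable states {p2,p5,p8}; 6 states remain.
P0 = {p1,p3,p7,p9} | {p4,p6}.
The partition is now stable with 2 blocks: {p1,p3,p7,p9} | {p4,p6}.
The equivalence class containing p4 is {p4,p6}, of size 2.

2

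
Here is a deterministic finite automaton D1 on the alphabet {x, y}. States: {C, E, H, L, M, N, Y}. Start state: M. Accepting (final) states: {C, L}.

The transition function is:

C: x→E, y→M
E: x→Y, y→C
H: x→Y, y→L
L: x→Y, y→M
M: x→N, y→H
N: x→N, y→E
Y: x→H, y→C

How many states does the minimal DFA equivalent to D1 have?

All states are reachable from the start state.
Initial partition by acceptance: {C,L} | {E,H,M,N,Y}.
Split {E,H,M,N,Y} by δ(·,y) → {E,H,Y} and {M,N}.
Stable partition: {C,L} | {E,H,Y} | {M,N} — 3 equivalence classes.

3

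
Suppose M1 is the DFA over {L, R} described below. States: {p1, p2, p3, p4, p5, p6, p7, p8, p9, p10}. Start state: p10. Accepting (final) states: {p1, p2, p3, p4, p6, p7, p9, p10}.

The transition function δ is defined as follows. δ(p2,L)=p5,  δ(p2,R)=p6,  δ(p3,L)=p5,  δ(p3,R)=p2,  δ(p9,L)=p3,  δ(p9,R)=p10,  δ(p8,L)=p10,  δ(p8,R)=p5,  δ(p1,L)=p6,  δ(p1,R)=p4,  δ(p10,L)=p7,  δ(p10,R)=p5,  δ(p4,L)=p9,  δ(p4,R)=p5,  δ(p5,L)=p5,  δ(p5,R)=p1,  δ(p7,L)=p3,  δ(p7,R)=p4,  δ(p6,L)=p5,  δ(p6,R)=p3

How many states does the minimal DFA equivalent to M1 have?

4

States {p8} cannot be reached from the start state, so discard them.
P0 = {p1,p2,p3,p4,p6,p7,p9,p10} | {p5}.
Refine {p1,p2,p3,p4,p6,p7,p9,p10} on symbol L: members go to different blocks, giving {p1,p4,p7,p9,p10} and {p2,p3,p6}.
Refine {p1,p4,p7,p9,p10} on symbol L: members go to different blocks, giving {p1,p7,p9} and {p4,p10}.
The partition is now stable with 4 blocks: {p1,p7,p9} | {p5} | {p2,p3,p6} | {p4,p10}.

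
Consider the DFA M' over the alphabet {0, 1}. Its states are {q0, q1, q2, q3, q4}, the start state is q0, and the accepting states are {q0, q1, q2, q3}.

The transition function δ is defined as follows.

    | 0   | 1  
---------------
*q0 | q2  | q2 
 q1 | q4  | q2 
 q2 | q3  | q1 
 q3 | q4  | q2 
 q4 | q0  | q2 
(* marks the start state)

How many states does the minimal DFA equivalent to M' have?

All states are reachable from the start state.
Start with accepting vs non-accepting: {q0,q1,q2,q3} | {q4}.
On input 0, block {q0,q1,q2,q3} splits into {q0,q2} and {q1,q3}.
On input 0, block {q0,q2} splits into {q0} and {q2}.
The partition is now stable with 4 blocks: {q0} | {q4} | {q1,q3} | {q2}.

4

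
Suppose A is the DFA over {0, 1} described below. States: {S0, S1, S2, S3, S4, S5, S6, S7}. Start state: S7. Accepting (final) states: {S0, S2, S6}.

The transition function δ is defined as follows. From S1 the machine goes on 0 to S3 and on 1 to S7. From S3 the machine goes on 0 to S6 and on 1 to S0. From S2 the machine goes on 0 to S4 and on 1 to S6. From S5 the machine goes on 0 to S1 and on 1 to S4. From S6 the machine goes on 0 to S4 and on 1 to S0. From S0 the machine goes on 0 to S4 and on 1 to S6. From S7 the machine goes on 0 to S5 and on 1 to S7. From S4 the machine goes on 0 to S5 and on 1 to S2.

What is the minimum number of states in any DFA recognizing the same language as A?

6

Initial partition by acceptance: {S0,S2,S6} | {S1,S3,S4,S5,S7}.
On input 0, block {S1,S3,S4,S5,S7} splits into {S1,S4,S5,S7} and {S3}.
On input 0, block {S1,S4,S5,S7} splits into {S4,S5,S7} and {S1}.
Split {S4,S5,S7} by δ(·,0) → {S4,S7} and {S5}.
Refine {S4,S7} on symbol 1: members go to different blocks, giving {S4} and {S7}.
Stable partition: {S0,S2,S6} | {S4} | {S3} | {S1} | {S5} | {S7} — 6 equivalence classes.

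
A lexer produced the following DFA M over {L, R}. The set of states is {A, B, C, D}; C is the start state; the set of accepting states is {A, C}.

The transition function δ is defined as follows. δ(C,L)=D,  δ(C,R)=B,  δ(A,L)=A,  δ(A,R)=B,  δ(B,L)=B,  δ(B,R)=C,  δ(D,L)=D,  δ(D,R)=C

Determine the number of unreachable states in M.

1

BFS from C reaches {B, C, D}; the 1 state(s) A are never visited.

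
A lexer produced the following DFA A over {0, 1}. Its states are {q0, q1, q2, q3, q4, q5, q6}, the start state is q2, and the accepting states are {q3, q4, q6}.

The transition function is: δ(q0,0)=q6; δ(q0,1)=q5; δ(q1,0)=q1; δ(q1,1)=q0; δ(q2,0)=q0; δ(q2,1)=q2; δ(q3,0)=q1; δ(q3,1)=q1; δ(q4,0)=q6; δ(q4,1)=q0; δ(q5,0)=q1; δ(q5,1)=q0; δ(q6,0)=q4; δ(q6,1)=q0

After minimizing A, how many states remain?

Reachable states from the start: {q0,q1,q2,q4,q5,q6}. Unreachable: {q3} — drop them.
Initial partition by acceptance: {q4,q6} | {q0,q1,q2,q5}.
Split {q0,q1,q2,q5} by δ(·,0) → {q1,q2,q5} and {q0}.
On input 0, block {q1,q2,q5} splits into {q1,q5} and {q2}.
No further refinement is possible. Final partition (4 blocks): {q4,q6} | {q1,q5} | {q0} | {q2}.

4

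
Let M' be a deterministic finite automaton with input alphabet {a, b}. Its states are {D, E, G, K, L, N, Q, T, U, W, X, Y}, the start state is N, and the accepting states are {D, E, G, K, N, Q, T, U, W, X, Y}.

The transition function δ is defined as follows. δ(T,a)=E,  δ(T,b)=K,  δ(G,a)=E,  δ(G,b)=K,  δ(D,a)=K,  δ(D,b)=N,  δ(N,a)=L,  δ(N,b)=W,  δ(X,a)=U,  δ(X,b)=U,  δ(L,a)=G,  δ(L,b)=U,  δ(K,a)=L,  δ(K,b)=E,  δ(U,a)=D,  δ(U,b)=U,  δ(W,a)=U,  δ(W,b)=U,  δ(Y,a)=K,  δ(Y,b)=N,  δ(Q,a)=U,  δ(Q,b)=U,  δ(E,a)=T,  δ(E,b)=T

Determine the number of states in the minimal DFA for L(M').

8

Reachable states from the start: {D,E,G,K,L,N,T,U,W}. Unreachable: {Q,X,Y} — drop them.
Initial partition by acceptance: {D,E,G,K,N,T,U,W} | {L}.
On input a, block {D,E,G,K,N,T,U,W} splits into {D,E,G,T,U,W} and {K,N}.
On input a, block {D,E,G,T,U,W} splits into {E,G,T,U,W} and {D}.
On input a, block {E,G,T,U,W} splits into {E,G,T,W} and {U}.
Refine {E,G,T,W} on symbol a: members go to different blocks, giving {E,G,T} and {W}.
Split {E,G,T} by δ(·,b) → {G,T} and {E}.
On input b, block {K,N} splits into {N} and {K}.
Stable partition: {G,T} | {L} | {N} | {D} | {U} | {W} | {E} | {K} — 8 equivalence classes.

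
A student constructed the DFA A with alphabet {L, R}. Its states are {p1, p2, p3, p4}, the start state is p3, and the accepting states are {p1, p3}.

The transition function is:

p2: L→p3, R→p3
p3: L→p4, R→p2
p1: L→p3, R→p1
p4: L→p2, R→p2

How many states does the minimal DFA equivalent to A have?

3

Reachable states from the start: {p2,p3,p4}. Unreachable: {p1} — drop them.
Initial partition by acceptance: {p3} | {p2,p4}.
Refine {p2,p4} on symbol L: members go to different blocks, giving {p2} and {p4}.
No further refinement is possible. Final partition (3 blocks): {p3} | {p2} | {p4}.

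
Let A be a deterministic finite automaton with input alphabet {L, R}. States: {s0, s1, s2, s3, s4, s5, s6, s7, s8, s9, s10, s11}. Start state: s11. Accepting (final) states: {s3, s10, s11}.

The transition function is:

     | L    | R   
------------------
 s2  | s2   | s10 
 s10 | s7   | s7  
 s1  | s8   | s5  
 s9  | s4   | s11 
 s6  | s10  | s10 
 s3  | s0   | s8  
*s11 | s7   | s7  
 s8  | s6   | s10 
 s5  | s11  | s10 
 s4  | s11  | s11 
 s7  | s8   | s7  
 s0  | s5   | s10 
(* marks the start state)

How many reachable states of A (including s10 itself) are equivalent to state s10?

2

States {s0,s1,s2,s3,s4,s5,s9} cannot be reached from the start state, so discard them.
Start with accepting vs non-accepting: {s10,s11} | {s6,s7,s8}.
Refine {s6,s7,s8} on symbol L: members go to different blocks, giving {s7,s8} and {s6}.
Split {s7,s8} by δ(·,L) → {s7} and {s8}.
The partition is now stable with 4 blocks: {s10,s11} | {s7} | {s6} | {s8}.
The equivalence class containing s10 is {s10,s11}, of size 2.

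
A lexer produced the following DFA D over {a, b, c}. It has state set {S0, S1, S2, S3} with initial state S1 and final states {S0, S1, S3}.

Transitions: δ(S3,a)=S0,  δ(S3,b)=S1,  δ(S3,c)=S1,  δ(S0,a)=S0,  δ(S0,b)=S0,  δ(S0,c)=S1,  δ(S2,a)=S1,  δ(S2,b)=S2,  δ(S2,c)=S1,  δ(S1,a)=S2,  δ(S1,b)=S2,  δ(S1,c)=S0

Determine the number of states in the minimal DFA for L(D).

States {S3} cannot be reached from the start state, so discard them.
Start with accepting vs non-accepting: {S0,S1} | {S2}.
On input a, block {S0,S1} splits into {S0} and {S1}.
Stable partition: {S0} | {S2} | {S1} — 3 equivalence classes.

3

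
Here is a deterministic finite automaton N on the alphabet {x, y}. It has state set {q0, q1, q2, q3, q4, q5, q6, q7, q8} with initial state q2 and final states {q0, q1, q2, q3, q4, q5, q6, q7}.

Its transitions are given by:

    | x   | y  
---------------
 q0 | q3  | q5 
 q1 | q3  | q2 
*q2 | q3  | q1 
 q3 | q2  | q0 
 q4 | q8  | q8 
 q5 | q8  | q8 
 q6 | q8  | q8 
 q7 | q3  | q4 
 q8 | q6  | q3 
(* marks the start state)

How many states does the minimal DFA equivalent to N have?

5

States {q4,q7} cannot be reached from the start state, so discard them.
P0 = {q0,q1,q2,q3,q5,q6} | {q8}.
Split {q0,q1,q2,q3,q5,q6} by δ(·,x) → {q0,q1,q2,q3} and {q5,q6}.
Split {q0,q1,q2,q3} by δ(·,y) → {q1,q2,q3} and {q0}.
Refine {q1,q2,q3} on symbol y: members go to different blocks, giving {q1,q2} and {q3}.
Stable partition: {q1,q2} | {q8} | {q5,q6} | {q0} | {q3} — 5 equivalence classes.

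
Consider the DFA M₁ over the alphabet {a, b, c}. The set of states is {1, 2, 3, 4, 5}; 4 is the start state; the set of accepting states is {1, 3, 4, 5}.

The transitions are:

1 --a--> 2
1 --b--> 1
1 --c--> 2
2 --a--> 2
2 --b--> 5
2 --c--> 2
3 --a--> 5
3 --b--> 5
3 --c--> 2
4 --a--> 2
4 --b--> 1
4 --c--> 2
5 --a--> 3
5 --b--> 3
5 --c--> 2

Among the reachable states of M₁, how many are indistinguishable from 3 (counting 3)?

2

Every state is reachable, so we keep all 5.
P0 = {1,3,4,5} | {2}.
Refine {1,3,4,5} on symbol a: members go to different blocks, giving {1,4} and {3,5}.
No further refinement is possible. Final partition (3 blocks): {1,4} | {2} | {3,5}.
State 3 belongs to the block {3,5}, which has 2 states.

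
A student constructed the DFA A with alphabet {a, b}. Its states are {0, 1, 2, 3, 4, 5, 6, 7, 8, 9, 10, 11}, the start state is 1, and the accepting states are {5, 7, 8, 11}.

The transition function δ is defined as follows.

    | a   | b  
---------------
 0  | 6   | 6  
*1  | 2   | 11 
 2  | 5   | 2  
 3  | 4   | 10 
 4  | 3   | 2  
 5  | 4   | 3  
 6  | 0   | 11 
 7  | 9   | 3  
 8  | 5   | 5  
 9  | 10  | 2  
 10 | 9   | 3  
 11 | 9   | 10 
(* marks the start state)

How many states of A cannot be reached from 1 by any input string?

4

No path from 1 leads to 0, 6, 7, 8; the other 8 states are all reachable.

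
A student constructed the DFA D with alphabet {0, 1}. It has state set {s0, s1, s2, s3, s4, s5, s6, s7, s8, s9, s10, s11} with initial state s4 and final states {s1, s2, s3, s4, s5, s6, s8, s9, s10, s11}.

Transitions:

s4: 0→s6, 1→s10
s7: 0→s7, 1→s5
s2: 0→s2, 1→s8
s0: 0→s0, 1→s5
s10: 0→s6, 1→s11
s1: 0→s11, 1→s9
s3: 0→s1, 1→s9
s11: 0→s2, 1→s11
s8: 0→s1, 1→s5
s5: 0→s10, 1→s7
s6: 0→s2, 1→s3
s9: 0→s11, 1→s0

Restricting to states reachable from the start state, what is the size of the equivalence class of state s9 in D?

All states are reachable from the start state.
Start with accepting vs non-accepting: {s1,s2,s3,s4,s5,s6,s8,s9,s10,s11} | {s0,s7}.
Split {s1,s2,s3,s4,s5,s6,s8,s9,s10,s11} by δ(·,1) → {s1,s2,s3,s4,s6,s8,s10,s11} and {s5,s9}.
Refine {s1,s2,s3,s4,s6,s8,s10,s11} on symbol 1: members go to different blocks, giving {s2,s4,s6,s10,s11} and {s1,s3,s8}.
Split {s2,s4,s6,s10,s11} by δ(·,1) → {s4,s10,s11} and {s2,s6}.
On input 0, block {s1,s3,s8} splits into {s3,s8} and {s1}.
Stable partition: {s4,s10,s11} | {s0,s7} | {s5,s9} | {s3,s8} | {s2,s6} | {s1} — 6 equivalence classes.
The equivalence class containing s9 is {s5,s9}, of size 2.

2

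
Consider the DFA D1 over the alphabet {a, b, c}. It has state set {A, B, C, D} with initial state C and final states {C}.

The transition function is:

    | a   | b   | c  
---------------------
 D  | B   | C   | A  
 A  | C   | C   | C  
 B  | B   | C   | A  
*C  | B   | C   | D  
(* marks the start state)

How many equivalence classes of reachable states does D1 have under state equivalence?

Every state is reachable, so we keep all 4.
P0 = {C} | {A,B,D}.
Split {A,B,D} by δ(·,a) → {B,D} and {A}.
Stable partition: {C} | {B,D} | {A} — 3 equivalence classes.

3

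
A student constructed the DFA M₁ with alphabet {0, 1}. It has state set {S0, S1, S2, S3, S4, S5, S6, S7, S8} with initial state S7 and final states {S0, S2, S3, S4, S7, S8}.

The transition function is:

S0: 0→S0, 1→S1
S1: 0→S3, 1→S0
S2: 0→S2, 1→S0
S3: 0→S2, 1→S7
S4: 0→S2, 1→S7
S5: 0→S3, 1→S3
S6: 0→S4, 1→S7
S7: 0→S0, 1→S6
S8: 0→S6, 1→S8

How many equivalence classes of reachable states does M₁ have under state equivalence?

States {S5,S8} cannot be reached from the start state, so discard them.
Initial partition by acceptance: {S0,S2,S3,S4,S7} | {S1,S6}.
Refine {S0,S2,S3,S4,S7} on symbol 1: members go to different blocks, giving {S2,S3,S4} and {S0,S7}.
Stable partition: {S2,S3,S4} | {S1,S6} | {S0,S7} — 3 equivalence classes.

3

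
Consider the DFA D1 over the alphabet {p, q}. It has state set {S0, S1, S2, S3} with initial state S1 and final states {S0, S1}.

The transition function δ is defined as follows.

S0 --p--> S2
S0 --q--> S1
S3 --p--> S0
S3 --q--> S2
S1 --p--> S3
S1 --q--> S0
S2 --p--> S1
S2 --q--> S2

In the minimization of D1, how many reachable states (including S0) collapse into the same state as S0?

All states are reachable from the start state.
Start with accepting vs non-accepting: {S0,S1} | {S2,S3}.
No further refinement is possible. Final partition (2 blocks): {S0,S1} | {S2,S3}.
State S0 belongs to the block {S0,S1}, which has 2 states.

2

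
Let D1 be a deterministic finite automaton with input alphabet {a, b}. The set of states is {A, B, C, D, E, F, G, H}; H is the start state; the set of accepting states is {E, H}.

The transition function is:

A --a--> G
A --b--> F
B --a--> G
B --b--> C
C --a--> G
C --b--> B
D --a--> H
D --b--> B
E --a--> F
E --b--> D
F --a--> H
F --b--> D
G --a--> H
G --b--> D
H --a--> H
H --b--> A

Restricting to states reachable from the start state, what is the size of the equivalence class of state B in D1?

2

First remove the unreachable states {E}; 7 states remain.
Initial partition by acceptance: {H} | {A,B,C,D,F,G}.
On input a, block {A,B,C,D,F,G} splits into {A,B,C} and {D,F,G}.
On input b, block {A,B,C} splits into {B,C} and {A}.
Split {D,F,G} by δ(·,b) → {F,G} and {D}.
The partition is now stable with 5 blocks: {H} | {B,C} | {F,G} | {A} | {D}.
The equivalence class containing B is {B,C}, of size 2.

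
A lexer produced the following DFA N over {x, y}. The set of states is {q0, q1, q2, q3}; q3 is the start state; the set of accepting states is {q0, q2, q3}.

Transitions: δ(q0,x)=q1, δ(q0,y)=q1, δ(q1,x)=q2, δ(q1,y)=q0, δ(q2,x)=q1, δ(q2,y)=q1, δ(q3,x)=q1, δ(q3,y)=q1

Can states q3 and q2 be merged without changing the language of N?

Yes

All states are reachable from the start state.
Initial partition by acceptance: {q0,q2,q3} | {q1}.
Stable partition: {q0,q2,q3} | {q1} — 2 equivalence classes.
q3 and q2 lie in the same block of the stable partition, so they are equivalent — no string distinguishes them.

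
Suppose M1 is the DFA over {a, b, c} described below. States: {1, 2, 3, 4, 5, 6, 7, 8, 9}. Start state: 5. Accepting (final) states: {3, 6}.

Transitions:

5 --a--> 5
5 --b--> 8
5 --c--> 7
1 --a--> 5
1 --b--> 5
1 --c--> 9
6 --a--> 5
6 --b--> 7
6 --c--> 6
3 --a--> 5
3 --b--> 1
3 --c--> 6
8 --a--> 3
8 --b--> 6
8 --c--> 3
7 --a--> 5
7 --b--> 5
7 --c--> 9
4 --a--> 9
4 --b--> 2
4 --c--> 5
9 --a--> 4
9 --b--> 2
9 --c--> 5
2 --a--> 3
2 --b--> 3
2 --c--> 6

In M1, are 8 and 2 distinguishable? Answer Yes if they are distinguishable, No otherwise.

P0 = {3,6} | {1,2,4,5,7,8,9}.
Split {1,2,4,5,7,8,9} by δ(·,a) → {1,4,5,7,9} and {2,8}.
On input b, block {1,4,5,7,9} splits into {4,5,9} and {1,7}.
On input c, block {4,5,9} splits into {4,9} and {5}.
Stable partition: {3,6} | {4,9} | {2,8} | {1,7} | {5} — 5 equivalence classes.
8 and 2 lie in the same block of the stable partition, so they are equivalent — no string distinguishes them.

No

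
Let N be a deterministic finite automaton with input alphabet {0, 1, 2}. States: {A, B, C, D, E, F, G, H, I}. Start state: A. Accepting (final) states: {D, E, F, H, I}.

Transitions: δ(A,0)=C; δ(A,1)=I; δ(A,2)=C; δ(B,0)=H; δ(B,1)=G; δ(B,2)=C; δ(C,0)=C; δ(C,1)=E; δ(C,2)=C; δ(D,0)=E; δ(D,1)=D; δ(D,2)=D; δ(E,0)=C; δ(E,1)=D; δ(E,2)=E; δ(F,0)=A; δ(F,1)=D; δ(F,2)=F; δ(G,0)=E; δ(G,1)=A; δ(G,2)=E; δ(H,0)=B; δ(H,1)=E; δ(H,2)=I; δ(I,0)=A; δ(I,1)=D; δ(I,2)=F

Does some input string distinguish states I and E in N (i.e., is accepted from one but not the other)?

No

Reachable states from the start: {A,C,D,E,F,I}. Unreachable: {B,G,H} — drop them.
P0 = {D,E,F,I} | {A,C}.
Split {D,E,F,I} by δ(·,0) → {E,F,I} and {D}.
No further refinement is possible. Final partition (3 blocks): {E,F,I} | {A,C} | {D}.
I and E lie in the same block of the stable partition, so they are equivalent — no string distinguishes them.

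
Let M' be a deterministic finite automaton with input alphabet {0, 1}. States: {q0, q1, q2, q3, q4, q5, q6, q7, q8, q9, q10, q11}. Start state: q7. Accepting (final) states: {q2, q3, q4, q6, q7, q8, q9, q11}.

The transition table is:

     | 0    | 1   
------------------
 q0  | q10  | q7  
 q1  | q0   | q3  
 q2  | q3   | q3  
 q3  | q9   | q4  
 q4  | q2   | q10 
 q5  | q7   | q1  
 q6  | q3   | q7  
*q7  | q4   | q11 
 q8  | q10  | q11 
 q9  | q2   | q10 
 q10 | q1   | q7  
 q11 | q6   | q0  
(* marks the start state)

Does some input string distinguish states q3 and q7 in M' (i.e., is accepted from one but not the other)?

No

First remove the unreachable states {q5,q8}; 10 states remain.
Initial partition by acceptance: {q2,q3,q4,q6,q7,q9,q11} | {q0,q1,q10}.
Split {q2,q3,q4,q6,q7,q9,q11} by δ(·,1) → {q2,q3,q6,q7} and {q4,q9,q11}.
On input 0, block {q2,q3,q6,q7} splits into {q2,q6} and {q3,q7}.
No further refinement is possible. Final partition (4 blocks): {q2,q6} | {q0,q1,q10} | {q4,q9,q11} | {q3,q7}.
q3 and q7 lie in the same block of the stable partition, so they are equivalent — no string distinguishes them.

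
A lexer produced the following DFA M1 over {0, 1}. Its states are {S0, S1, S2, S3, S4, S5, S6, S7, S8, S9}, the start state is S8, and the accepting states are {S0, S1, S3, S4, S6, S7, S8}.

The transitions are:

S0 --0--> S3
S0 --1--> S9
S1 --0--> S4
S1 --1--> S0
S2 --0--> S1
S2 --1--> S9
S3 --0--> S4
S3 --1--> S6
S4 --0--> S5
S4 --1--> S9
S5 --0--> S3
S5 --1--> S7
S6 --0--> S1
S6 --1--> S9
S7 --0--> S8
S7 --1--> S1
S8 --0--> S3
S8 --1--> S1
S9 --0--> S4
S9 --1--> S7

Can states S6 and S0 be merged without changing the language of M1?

Yes

Reachable states from the start: {S0,S1,S3,S4,S5,S6,S7,S8,S9}. Unreachable: {S2} — drop them.
P0 = {S0,S1,S3,S4,S6,S7,S8} | {S5,S9}.
Split {S0,S1,S3,S4,S6,S7,S8} by δ(·,0) → {S0,S1,S3,S6,S7,S8} and {S4}.
On input 0, block {S0,S1,S3,S6,S7,S8} splits into {S0,S6,S7,S8} and {S1,S3}.
Refine {S0,S6,S7,S8} on symbol 0: members go to different blocks, giving {S0,S6,S8} and {S7}.
On input 1, block {S0,S6,S8} splits into {S0,S6} and {S8}.
Refine {S5,S9} on symbol 0: members go to different blocks, giving {S5} and {S9}.
The partition is now stable with 7 blocks: {S0,S6} | {S5} | {S4} | {S1,S3} | {S7} | {S8} | {S9}.
S6 and S0 lie in the same block of the stable partition, so they are equivalent — no string distinguishes them.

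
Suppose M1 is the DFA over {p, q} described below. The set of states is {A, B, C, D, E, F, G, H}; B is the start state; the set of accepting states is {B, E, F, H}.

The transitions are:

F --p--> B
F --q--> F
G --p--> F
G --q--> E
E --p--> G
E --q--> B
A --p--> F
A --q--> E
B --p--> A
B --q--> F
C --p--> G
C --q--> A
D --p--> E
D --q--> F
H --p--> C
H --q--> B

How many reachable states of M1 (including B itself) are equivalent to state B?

1

First remove the unreachable states {C,D,H}; 5 states remain.
P0 = {B,E,F} | {A,G}.
Split {B,E,F} by δ(·,p) → {B,E} and {F}.
Split {B,E} by δ(·,q) → {B} and {E}.
The partition is now stable with 4 blocks: {B} | {A,G} | {F} | {E}.
State B belongs to the block {B}, which has 1 states.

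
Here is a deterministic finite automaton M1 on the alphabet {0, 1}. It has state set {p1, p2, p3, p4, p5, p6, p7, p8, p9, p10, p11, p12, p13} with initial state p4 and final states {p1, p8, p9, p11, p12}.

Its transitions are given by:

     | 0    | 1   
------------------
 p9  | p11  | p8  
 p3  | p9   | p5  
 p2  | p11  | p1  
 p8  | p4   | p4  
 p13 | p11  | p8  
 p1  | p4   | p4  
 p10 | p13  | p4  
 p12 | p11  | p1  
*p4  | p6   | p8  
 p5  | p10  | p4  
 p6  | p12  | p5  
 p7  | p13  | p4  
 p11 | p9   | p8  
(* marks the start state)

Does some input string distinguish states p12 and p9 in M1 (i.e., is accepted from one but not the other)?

First remove the unreachable states {p2,p3,p7}; 10 states remain.
Initial partition by acceptance: {p1,p8,p9,p11,p12} | {p4,p5,p6,p10,p13}.
On input 0, block {p1,p8,p9,p11,p12} splits into {p9,p11,p12} and {p1,p8}.
Refine {p4,p5,p6,p10,p13} on symbol 0: members go to different blocks, giving {p4,p5,p10} and {p6,p13}.
Split {p4,p5,p10} by δ(·,0) → {p4,p10} and {p5}.
Split {p4,p10} by δ(·,1) → {p4} and {p10}.
Refine {p6,p13} on symbol 1: members go to different blocks, giving {p6} and {p13}.
Stable partition: {p9,p11,p12} | {p4} | {p1,p8} | {p6} | {p5} | {p10} | {p13} — 7 equivalence classes.
p12 and p9 lie in the same block of the stable partition, so they are equivalent — no string distinguishes them.

No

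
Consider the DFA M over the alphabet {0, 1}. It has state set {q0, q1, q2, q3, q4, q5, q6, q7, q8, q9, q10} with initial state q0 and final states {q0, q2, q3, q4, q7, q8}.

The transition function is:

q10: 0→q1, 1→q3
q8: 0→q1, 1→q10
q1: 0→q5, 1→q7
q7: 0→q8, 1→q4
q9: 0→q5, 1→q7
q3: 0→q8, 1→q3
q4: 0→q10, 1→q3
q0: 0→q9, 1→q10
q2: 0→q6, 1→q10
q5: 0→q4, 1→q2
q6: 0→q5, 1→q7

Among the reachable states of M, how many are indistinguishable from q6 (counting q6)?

3

All states are reachable from the start state.
P0 = {q0,q2,q3,q4,q7,q8} | {q1,q5,q6,q9,q10}.
Split {q0,q2,q3,q4,q7,q8} by δ(·,0) → {q0,q2,q4,q8} and {q3,q7}.
Refine {q0,q2,q4,q8} on symbol 1: members go to different blocks, giving {q0,q2,q8} and {q4}.
On input 0, block {q1,q5,q6,q9,q10} splits into {q1,q6,q9,q10} and {q5}.
Split {q1,q6,q9,q10} by δ(·,0) → {q1,q6,q9} and {q10}.
Split {q3,q7} by δ(·,1) → {q3} and {q7}.
Stable partition: {q0,q2,q8} | {q1,q6,q9} | {q3} | {q4} | {q5} | {q10} | {q7} — 7 equivalence classes.
State q6 belongs to the block {q1,q6,q9}, which has 3 states.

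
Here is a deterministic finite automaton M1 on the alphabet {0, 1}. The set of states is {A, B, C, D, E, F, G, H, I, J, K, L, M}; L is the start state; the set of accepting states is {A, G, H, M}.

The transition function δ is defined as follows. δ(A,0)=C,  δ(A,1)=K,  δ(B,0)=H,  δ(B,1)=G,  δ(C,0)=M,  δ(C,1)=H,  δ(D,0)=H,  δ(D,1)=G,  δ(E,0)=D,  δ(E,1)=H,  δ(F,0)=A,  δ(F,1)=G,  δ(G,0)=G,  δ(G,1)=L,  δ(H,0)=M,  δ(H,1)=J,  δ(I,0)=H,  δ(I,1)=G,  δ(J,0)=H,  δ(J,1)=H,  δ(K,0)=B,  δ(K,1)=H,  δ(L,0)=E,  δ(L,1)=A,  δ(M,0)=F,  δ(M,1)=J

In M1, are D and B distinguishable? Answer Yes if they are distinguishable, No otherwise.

No

First remove the unreachable states {I}; 12 states remain.
Start with accepting vs non-accepting: {A,G,H,M} | {B,C,D,E,F,J,K,L}.
Split {A,G,H,M} by δ(·,0) → {A,M} and {G,H}.
On input 0, block {B,C,D,E,F,J,K,L} splits into {B,D,J} and {E,K,L} and {C,F}.
On input 1, block {A,M} splits into {A} and {M}.
On input 0, block {G,H} splits into {G} and {H}.
Split {B,D,J} by δ(·,1) → {B,D} and {J}.
Split {E,K,L} by δ(·,0) → {E,K} and {L}.
Split {C,F} by δ(·,0) → {C} and {F}.
Stable partition: {A} | {B,D} | {G} | {E,K} | {C} | {M} | {H} | {J} | {L} | {F} — 10 equivalence classes.
D and B lie in the same block of the stable partition, so they are equivalent — no string distinguishes them.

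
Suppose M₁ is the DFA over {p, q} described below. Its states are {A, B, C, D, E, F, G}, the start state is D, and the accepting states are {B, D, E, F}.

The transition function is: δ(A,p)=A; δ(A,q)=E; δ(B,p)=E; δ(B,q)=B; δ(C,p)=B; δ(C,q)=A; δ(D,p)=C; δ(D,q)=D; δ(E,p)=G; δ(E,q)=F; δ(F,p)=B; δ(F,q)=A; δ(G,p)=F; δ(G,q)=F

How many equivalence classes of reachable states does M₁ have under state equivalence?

7

Every state is reachable, so we keep all 7.
Initial partition by acceptance: {B,D,E,F} | {A,C,G}.
On input p, block {B,D,E,F} splits into {B,F} and {D,E}.
Refine {B,F} on symbol p: members go to different blocks, giving {B} and {F}.
On input p, block {A,C,G} splits into {A} and {C} and {G}.
On input p, block {D,E} splits into {D} and {E}.
No further refinement is possible. Final partition (7 blocks): {B} | {A} | {D} | {F} | {C} | {G} | {E}.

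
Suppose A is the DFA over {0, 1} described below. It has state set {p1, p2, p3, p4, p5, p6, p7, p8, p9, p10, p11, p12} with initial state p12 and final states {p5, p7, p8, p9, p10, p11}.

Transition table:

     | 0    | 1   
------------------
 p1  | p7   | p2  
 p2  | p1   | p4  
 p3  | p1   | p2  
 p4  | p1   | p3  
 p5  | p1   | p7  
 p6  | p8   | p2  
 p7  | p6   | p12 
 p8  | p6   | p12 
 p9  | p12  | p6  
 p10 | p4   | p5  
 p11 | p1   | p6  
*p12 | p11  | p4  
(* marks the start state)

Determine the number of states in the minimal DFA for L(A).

3

First remove the unreachable states {p5,p9,p10}; 9 states remain.
Initial partition by acceptance: {p7,p8,p11} | {p1,p2,p3,p4,p6,p12}.
Split {p1,p2,p3,p4,p6,p12} by δ(·,0) → {p1,p6,p12} and {p2,p3,p4}.
No further refinement is possible. Final partition (3 blocks): {p7,p8,p11} | {p1,p6,p12} | {p2,p3,p4}.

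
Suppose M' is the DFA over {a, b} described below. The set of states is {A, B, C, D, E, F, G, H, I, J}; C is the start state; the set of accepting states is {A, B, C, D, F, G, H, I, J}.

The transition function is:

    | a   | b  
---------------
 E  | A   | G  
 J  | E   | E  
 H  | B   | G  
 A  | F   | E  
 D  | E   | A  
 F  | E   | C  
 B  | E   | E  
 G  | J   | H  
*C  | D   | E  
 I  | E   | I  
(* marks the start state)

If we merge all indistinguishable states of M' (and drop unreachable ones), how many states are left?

States {I} cannot be reached from the start state, so discard them.
P0 = {A,B,C,D,F,G,H,J} | {E}.
Split {A,B,C,D,F,G,H,J} by δ(·,a) → {A,C,G,H} and {B,D,F,J}.
Refine {A,C,G,H} on symbol b: members go to different blocks, giving {A,C} and {G,H}.
On input b, block {B,D,F,J} splits into {B,J} and {D,F}.
The partition is now stable with 5 blocks: {A,C} | {E} | {B,J} | {G,H} | {D,F}.

5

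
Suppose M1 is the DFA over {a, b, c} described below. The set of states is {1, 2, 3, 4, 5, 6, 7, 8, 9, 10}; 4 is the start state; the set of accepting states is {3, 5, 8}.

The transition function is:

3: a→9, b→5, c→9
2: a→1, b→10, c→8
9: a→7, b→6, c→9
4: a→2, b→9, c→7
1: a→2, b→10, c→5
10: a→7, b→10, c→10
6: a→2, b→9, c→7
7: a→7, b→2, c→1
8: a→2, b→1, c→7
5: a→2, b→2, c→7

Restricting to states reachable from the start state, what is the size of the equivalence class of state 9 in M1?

1

States {3} cannot be reached from the start state, so discard them.
Initial partition by acceptance: {5,8} | {1,2,4,6,7,9,10}.
Refine {1,2,4,6,7,9,10} on symbol c: members go to different blocks, giving {4,6,7,9,10} and {1,2}.
Refine {4,6,7,9,10} on symbol a: members go to different blocks, giving {7,9,10} and {4,6}.
Refine {7,9,10} on symbol b: members go to different blocks, giving {7} and {9} and {10}.
Stable partition: {5,8} | {7} | {1,2} | {4,6} | {9} | {10} — 6 equivalence classes.
The equivalence class containing 9 is {9}, of size 1.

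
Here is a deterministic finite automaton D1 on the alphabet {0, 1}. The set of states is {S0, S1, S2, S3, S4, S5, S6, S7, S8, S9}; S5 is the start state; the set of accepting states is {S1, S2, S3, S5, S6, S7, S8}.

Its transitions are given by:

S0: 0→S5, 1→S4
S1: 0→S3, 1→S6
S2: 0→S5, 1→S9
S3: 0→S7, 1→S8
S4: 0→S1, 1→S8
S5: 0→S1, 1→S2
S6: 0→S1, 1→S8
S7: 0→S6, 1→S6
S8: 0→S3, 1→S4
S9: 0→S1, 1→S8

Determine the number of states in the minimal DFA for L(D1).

4

Reachable states from the start: {S1,S2,S3,S4,S5,S6,S7,S8,S9}. Unreachable: {S0} — drop them.
P0 = {S1,S2,S3,S5,S6,S7,S8} | {S4,S9}.
Refine {S1,S2,S3,S5,S6,S7,S8} on symbol 1: members go to different blocks, giving {S1,S3,S5,S6,S7} and {S2,S8}.
Refine {S1,S3,S5,S6,S7} on symbol 1: members go to different blocks, giving {S3,S5,S6} and {S1,S7}.
The partition is now stable with 4 blocks: {S3,S5,S6} | {S4,S9} | {S2,S8} | {S1,S7}.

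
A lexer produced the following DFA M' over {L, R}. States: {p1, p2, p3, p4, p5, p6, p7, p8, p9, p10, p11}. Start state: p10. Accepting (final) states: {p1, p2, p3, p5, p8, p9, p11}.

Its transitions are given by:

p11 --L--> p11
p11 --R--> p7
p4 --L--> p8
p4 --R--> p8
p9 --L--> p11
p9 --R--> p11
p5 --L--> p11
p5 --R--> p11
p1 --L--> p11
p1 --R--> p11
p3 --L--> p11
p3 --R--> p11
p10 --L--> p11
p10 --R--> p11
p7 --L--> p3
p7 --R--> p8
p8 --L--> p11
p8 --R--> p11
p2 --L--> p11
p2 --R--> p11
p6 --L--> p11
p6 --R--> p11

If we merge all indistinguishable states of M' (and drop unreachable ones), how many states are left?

First remove the unreachable states {p1,p2,p4,p5,p6,p9}; 5 states remain.
Initial partition by acceptance: {p3,p8,p11} | {p7,p10}.
Split {p3,p8,p11} by δ(·,R) → {p3,p8} and {p11}.
On input L, block {p7,p10} splits into {p7} and {p10}.
Stable partition: {p3,p8} | {p7} | {p11} | {p10} — 4 equivalence classes.

4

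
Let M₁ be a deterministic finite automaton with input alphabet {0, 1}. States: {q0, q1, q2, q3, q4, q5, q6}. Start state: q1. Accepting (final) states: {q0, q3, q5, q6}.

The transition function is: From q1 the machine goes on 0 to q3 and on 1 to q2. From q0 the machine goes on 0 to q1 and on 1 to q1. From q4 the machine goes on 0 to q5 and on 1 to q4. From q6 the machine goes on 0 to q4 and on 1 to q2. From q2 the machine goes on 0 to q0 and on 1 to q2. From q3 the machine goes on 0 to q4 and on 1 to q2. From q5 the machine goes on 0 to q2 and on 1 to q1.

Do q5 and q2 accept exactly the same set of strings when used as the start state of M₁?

No

First remove the unreachable states {q6}; 6 states remain.
Initial partition by acceptance: {q0,q3,q5} | {q1,q2,q4}.
Stable partition: {q0,q3,q5} | {q1,q2,q4} — 2 equivalence classes.
q5 and q2 end up in different blocks, so they are distinguishable. For instance, the string 'ε' is accepted from only q5.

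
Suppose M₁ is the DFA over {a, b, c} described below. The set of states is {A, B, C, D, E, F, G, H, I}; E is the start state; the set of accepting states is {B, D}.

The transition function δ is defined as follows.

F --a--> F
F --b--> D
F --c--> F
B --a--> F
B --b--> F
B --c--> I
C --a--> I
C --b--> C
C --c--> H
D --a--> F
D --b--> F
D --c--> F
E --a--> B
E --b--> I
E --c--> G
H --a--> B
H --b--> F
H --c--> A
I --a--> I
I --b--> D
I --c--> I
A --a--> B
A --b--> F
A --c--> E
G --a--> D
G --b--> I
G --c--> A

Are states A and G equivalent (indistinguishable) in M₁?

First remove the unreachable states {C,H}; 7 states remain.
P0 = {B,D} | {A,E,F,G,I}.
Split {A,E,F,G,I} by δ(·,a) → {A,E,G} and {F,I}.
No further refinement is possible. Final partition (3 blocks): {B,D} | {A,E,G} | {F,I}.
A and G lie in the same block of the stable partition, so they are equivalent — no string distinguishes them.

Yes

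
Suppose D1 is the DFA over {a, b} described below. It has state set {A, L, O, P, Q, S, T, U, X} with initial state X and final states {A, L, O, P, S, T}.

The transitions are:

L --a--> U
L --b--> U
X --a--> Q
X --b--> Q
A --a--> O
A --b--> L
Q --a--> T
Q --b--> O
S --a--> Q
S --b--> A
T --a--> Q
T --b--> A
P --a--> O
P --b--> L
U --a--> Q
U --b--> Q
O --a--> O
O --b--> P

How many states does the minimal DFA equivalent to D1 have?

States {S} cannot be reached from the start state, so discard them.
Start with accepting vs non-accepting: {A,L,O,P,T} | {Q,U,X}.
On input a, block {A,L,O,P,T} splits into {A,O,P} and {L,T}.
Refine {A,O,P} on symbol b: members go to different blocks, giving {A,P} and {O}.
On input a, block {Q,U,X} splits into {U,X} and {Q}.
Refine {L,T} on symbol a: members go to different blocks, giving {T} and {L}.
The partition is now stable with 6 blocks: {A,P} | {U,X} | {T} | {O} | {Q} | {L}.

6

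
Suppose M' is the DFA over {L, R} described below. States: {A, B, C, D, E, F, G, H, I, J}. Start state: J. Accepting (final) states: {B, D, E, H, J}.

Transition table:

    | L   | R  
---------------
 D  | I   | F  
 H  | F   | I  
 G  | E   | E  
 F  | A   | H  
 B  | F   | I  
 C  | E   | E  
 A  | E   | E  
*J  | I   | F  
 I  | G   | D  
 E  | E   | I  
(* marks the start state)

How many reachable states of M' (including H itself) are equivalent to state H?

First remove the unreachable states {B,C}; 8 states remain.
P0 = {D,E,H,J} | {A,F,G,I}.
On input L, block {D,E,H,J} splits into {D,H,J} and {E}.
On input L, block {A,F,G,I} splits into {A,G} and {F,I}.
Stable partition: {D,H,J} | {A,G} | {E} | {F,I} — 4 equivalence classes.
State H belongs to the block {D,H,J}, which has 3 states.

3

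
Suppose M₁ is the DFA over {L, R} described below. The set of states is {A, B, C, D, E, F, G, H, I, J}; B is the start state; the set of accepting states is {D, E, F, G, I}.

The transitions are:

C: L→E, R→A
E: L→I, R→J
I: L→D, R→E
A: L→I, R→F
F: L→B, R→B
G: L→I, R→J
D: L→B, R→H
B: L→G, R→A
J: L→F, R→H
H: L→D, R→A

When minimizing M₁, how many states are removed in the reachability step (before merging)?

1

Starting at B and following transitions, the reachable set is {A, B, D, E, F, G, H, I, J}. That leaves C unreachable — 1 in total.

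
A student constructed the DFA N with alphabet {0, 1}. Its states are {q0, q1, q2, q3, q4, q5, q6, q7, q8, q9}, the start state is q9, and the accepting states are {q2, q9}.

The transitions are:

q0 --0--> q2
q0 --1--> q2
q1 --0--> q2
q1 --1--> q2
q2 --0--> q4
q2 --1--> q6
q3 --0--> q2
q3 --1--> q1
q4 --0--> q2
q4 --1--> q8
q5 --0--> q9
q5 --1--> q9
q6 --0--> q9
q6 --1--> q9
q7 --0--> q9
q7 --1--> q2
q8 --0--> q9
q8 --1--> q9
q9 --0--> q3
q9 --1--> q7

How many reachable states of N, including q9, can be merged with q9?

First remove the unreachable states {q0,q5}; 8 states remain.
Initial partition by acceptance: {q2,q9} | {q1,q3,q4,q6,q7,q8}.
Split {q1,q3,q4,q6,q7,q8} by δ(·,1) → {q1,q6,q7,q8} and {q3,q4}.
Stable partition: {q2,q9} | {q1,q6,q7,q8} | {q3,q4} — 3 equivalence classes.
State q9 belongs to the block {q2,q9}, which has 2 states.

2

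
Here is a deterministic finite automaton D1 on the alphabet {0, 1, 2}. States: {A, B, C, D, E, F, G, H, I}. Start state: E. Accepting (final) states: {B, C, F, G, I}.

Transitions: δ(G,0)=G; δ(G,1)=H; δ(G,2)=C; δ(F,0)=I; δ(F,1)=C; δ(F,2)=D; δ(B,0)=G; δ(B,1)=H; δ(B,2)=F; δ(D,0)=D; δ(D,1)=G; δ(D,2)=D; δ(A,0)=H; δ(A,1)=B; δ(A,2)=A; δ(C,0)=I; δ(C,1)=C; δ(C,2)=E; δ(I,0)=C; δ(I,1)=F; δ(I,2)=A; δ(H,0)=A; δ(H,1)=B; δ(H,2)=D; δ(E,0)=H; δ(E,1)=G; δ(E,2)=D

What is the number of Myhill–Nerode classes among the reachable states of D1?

3

All states are reachable from the start state.
Initial partition by acceptance: {B,C,F,G,I} | {A,D,E,H}.
Refine {B,C,F,G,I} on symbol 1: members go to different blocks, giving {C,F,I} and {B,G}.
No further refinement is possible. Final partition (3 blocks): {C,F,I} | {A,D,E,H} | {B,G}.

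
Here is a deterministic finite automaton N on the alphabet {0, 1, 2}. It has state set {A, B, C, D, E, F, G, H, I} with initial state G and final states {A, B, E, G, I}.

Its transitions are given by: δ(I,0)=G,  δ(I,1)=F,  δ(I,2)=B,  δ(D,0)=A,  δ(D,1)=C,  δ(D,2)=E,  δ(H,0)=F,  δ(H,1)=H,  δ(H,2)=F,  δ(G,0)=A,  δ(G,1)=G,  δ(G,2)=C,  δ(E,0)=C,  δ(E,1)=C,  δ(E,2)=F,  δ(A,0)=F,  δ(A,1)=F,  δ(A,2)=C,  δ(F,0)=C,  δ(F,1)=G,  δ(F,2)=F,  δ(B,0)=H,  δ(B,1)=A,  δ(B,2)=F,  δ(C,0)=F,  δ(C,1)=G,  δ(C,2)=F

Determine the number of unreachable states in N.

5

BFS from G reaches {A, C, F, G}; the 5 state(s) B, D, E, H, I are never visited.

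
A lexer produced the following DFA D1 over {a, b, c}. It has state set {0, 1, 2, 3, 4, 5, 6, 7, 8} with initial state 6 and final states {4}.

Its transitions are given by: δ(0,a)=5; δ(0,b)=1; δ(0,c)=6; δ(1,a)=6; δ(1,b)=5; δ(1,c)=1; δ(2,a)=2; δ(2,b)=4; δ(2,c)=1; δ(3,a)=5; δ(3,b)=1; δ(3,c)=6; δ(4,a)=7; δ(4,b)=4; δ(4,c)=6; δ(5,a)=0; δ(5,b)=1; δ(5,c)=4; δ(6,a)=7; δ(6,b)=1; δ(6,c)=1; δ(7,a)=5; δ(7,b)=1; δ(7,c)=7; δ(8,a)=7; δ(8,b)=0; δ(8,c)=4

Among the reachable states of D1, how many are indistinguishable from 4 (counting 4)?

First remove the unreachable states {2,3,8}; 6 states remain.
Initial partition by acceptance: {4} | {0,1,5,6,7}.
Split {0,1,5,6,7} by δ(·,c) → {0,1,6,7} and {5}.
Split {0,1,6,7} by δ(·,a) → {0,7} and {1,6}.
Refine {0,7} on symbol c: members go to different blocks, giving {0} and {7}.
Split {1,6} by δ(·,a) → {1} and {6}.
Stable partition: {4} | {0} | {5} | {1} | {7} | {6} — 6 equivalence classes.
State 4 belongs to the block {4}, which has 1 states.

1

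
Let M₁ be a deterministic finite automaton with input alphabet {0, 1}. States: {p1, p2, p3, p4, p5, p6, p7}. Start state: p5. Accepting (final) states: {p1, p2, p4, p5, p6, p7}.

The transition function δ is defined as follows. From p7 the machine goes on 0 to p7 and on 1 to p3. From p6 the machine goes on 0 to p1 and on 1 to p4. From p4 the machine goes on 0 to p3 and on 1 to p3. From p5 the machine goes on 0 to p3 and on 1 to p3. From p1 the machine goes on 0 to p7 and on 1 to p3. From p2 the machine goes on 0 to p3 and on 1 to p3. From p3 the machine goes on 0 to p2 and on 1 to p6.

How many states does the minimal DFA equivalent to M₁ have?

4

All states are reachable from the start state.
Start with accepting vs non-accepting: {p1,p2,p4,p5,p6,p7} | {p3}.
On input 0, block {p1,p2,p4,p5,p6,p7} splits into {p1,p6,p7} and {p2,p4,p5}.
Refine {p1,p6,p7} on symbol 1: members go to different blocks, giving {p1,p7} and {p6}.
The partition is now stable with 4 blocks: {p1,p7} | {p3} | {p2,p4,p5} | {p6}.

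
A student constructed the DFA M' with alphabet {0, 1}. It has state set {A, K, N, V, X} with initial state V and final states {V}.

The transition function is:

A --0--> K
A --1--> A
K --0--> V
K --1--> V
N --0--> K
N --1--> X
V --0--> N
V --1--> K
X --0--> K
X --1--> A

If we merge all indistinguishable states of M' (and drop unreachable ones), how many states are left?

3

Start with accepting vs non-accepting: {V} | {A,K,N,X}.
Split {A,K,N,X} by δ(·,0) → {A,N,X} and {K}.
No further refinement is possible. Final partition (3 blocks): {V} | {A,N,X} | {K}.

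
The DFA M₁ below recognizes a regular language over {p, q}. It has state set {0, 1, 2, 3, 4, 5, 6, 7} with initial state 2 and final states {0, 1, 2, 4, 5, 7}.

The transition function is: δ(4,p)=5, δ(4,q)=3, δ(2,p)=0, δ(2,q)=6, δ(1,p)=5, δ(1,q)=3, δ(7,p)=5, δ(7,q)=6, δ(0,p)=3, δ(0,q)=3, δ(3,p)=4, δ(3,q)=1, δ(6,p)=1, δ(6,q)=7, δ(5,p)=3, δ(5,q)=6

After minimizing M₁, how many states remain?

P0 = {0,1,2,4,5,7} | {3,6}.
Refine {0,1,2,4,5,7} on symbol p: members go to different blocks, giving {1,2,4,7} and {0,5}.
No further refinement is possible. Final partition (3 blocks): {1,2,4,7} | {3,6} | {0,5}.

3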